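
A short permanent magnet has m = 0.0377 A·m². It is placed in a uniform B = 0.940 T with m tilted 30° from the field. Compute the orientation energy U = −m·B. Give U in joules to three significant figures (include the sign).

U = −m·B = −mB cosθ.
U = −(0.0377)(0.940)·cos30° = -0.03069 J.

U ≈ -0.0307 J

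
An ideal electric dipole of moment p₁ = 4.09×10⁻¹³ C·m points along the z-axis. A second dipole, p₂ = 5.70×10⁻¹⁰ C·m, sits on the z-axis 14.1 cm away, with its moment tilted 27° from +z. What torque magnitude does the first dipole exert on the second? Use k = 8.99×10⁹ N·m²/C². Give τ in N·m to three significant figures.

τ ≈ 6.79×10⁻¹⁰ N·m

The second dipole sits on the axis of the first, so the field there is axial: E₁ = 2kp₁/r³ along +z.
E₁ = 2(8.99×10⁹)(4.09×10⁻¹³)/(0.141)³ = 2.623 N/C.
Torque on the second dipole: τ = p₂ E₁ sinθ.
τ = (5.70×10⁻¹⁰)(2.623)·sin27° = 6.789×10⁻¹⁰ N·m.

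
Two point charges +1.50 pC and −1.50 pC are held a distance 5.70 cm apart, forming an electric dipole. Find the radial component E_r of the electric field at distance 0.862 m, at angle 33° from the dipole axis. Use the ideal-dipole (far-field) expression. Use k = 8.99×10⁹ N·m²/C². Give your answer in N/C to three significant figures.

Dipole moment p = qd = (1.50×10⁻¹² C)(0.0570 m) = 8.55×10⁻¹⁴ C·m.
For a dipole, E_r = (2kp cosθ)/r³.
kp/r³ = (8.99×10⁹)(8.55×10⁻¹⁴)/(0.862)³ = 0.001200 N/C.
E_r = 2·0.001200·cos33° = 0.002013 N/C.

E_r ≈ 0.00201 N/C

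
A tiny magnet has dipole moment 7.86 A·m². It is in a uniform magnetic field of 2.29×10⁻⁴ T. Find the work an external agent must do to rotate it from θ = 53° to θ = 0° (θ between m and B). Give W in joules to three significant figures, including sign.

W ≈ -7.17×10⁻⁴ J

W_ext = ΔU = −mB cosθ₂ + mB cosθ₁ = mB(cosθ₁ − cosθ₂).
W = (7.86)(2.29×10⁻⁴)·(cos53° − cos0°) = (0.001800)·(-0.3982) = -7.167×10⁻⁴ J.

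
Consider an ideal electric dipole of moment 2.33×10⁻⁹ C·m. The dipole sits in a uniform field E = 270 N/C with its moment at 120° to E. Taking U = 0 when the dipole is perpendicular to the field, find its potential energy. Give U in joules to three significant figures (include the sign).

U ≈ 3.15×10⁻⁷ J

U = −p·E = −pE cosθ.
U = −(2.33×10⁻⁹)(270)·cos120° = 3.145×10⁻⁷ J.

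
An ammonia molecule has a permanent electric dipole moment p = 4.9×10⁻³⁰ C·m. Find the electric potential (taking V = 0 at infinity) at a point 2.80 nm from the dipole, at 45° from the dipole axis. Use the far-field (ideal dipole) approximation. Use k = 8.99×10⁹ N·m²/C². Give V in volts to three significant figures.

The dipole potential is V = kp cosθ / r².
V = (8.99×10⁹)(4.90×10⁻³⁰)·cos45° / (2.80×10⁻⁹)² = 0.003973 V.

V ≈ 0.00397 V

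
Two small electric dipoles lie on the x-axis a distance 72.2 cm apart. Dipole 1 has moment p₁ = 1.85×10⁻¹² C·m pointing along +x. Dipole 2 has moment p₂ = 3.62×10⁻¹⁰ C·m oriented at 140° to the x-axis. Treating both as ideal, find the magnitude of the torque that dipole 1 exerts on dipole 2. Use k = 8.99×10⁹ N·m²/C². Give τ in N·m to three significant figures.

The second dipole sits on the axis of the first, so the field there is axial: E₁ = 2kp₁/r³ along +x.
E₁ = 2(8.99×10⁹)(1.85×10⁻¹²)/(0.722)³ = 0.08838 N/C.
Torque on the second dipole: τ = p₂ E₁ sinθ.
τ = (3.62×10⁻¹⁰)(0.08838)·sin140° = 2.056×10⁻¹¹ N·m.

τ ≈ 2.06×10⁻¹¹ N·m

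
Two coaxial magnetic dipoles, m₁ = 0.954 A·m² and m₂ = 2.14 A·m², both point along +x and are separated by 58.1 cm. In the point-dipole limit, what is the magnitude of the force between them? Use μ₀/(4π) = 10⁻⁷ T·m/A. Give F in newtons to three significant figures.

On-axis B of dipole 1: B = (μ₀/4π)·2m₁/r³. Force on dipole 2: F = m₂·dB/dr.
dB/dr = −(μ₀/4π)·6m₁/r⁴, so |F| = (μ₀/4π)·6m₁m₂/r⁴.
F = 6(10⁻⁷)(0.954)(2.14)/(0.581)⁴ = 1.075×10⁻⁵ N.

F ≈ 1.08×10⁻⁵ N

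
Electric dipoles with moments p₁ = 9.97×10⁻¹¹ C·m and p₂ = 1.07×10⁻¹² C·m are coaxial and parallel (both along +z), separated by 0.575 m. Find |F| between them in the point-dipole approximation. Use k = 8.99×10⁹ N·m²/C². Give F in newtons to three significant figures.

F ≈ 5.26×10⁻¹¹ N

On-axis field of dipole 1 at distance r: E = 2kp₁/r³. Force on dipole 2 is F = p₂·dE/dr (gradient along axis).
dE/dr = −6kp₁/r⁴, so |F| = 6kp₁p₂/r⁴ (attractive for aligned moments).
F = 6(8.99×10⁹)(9.97×10⁻¹¹)(1.07×10⁻¹²)/(0.575)⁴ = 5.264×10⁻¹¹ N.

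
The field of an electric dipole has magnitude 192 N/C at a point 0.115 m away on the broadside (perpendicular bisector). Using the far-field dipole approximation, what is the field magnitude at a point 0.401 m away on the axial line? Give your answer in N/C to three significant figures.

E ≈ 9.06 N/C

Dipole fields scale as 1/r³ in the far field.
The axial field is twice the equatorial field at the same r, so the geometry factor is 2/1.
E₂ = E₁ · (2/1) · (r₁/r₂)³ = 192 · 2 · (0.115/0.401)³.
(r₁/r₂)³ = (0.2868)³ = 0.02359.
E₂ ≈ 9.057 N/C.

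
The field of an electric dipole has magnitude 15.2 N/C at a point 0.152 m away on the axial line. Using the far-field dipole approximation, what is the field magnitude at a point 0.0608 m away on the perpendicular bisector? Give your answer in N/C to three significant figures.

Dipole fields scale as 1/r³ in the far field.
The axial field is twice the equatorial field at the same r, so the geometry factor is 1/2.
E₂ = E₁ · (1/2) · (r₁/r₂)³ = 15.2 · 0.5 · (0.152/0.0608)³.
(r₁/r₂)³ = (2.5)³ = 15.62.
E₂ ≈ 118.8 N/C.

E ≈ 119 N/C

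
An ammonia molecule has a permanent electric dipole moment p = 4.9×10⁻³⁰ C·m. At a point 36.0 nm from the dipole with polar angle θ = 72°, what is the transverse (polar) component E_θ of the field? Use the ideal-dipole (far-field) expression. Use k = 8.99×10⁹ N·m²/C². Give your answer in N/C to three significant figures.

E_θ ≈ 898 N/C

For a dipole, E_θ = (kp sinθ)/r³.
kp/r³ = (8.99×10⁹)(4.90×10⁻³⁰)/(3.60×10⁻⁸)³ = 944.2 N/C.
E_θ = 944.2·sin72° = 898.0 N/C.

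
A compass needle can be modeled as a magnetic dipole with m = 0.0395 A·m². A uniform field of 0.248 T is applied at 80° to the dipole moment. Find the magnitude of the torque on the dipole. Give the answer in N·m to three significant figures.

Torque on a magnetic dipole: τ = mB sinθ.
τ = (0.0395)(0.248)·sin80° = 0.009647 N·m.

τ ≈ 0.00965 N·m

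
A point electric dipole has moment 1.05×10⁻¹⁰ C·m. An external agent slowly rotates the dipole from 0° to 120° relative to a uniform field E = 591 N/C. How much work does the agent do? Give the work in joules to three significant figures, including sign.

W ≈ 9.31×10⁻⁸ J

W_ext = ΔU = U(θ₂) − U(θ₁) = −pE cosθ₂ − (−pE cosθ₁) = pE(cosθ₁ − cosθ₂).
W = (1.05×10⁻¹⁰)(591)·(cos0° − cos120°) = (6.206×10⁻⁸)·(+1.5000) = 9.308×10⁻⁸ J.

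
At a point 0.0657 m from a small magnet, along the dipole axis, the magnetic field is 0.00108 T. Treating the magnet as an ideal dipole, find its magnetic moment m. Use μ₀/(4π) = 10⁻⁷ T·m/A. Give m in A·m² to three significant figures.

On axis B = (μ₀/4π)·2m/r³, so m = Br³·4π/(μ₀·2).
m = (0.00108)·(0.0657)³ / (2·10⁻⁷) = 1.531 A·m².

m ≈ 1.53 A·m²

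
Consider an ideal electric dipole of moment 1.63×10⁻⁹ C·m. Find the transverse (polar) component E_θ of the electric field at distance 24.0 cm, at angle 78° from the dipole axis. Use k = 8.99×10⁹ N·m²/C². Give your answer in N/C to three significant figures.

For a dipole, E_θ = (kp sinθ)/r³.
kp/r³ = (8.99×10⁹)(1.63×10⁻⁹)/(0.240)³ = 1060 N/C.
E_θ = 1060·sin78° = 1037 N/C.

E_θ ≈ 1040 N/C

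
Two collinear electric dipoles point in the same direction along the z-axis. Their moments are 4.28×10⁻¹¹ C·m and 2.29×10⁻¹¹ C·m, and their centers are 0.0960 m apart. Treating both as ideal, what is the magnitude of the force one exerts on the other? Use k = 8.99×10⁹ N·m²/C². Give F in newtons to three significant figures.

On-axis field of dipole 1 at distance r: E = 2kp₁/r³. Force on dipole 2 is F = p₂·dE/dr (gradient along axis).
dE/dr = −6kp₁/r⁴, so |F| = 6kp₁p₂/r⁴ (attractive for aligned moments).
F = 6(8.99×10⁹)(4.28×10⁻¹¹)(2.29×10⁻¹¹)/(0.0960)⁴ = 6.225×10⁻⁷ N.

F ≈ 6.22×10⁻⁷ N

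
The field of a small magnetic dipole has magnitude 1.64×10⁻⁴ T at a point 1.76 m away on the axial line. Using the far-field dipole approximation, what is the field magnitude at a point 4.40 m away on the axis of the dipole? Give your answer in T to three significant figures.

Dipole fields scale as 1/r³ in the far field; the geometry is the same at both points.
B₂ = B₁ · (r₁/r₂)³ = 1.64×10⁻⁴ · (1.76/4.40)³.
(r₁/r₂)³ = (0.4)³ = 0.064.
B₂ ≈ 1.050×10⁻⁵ T.

B ≈ 1.05×10⁻⁵ T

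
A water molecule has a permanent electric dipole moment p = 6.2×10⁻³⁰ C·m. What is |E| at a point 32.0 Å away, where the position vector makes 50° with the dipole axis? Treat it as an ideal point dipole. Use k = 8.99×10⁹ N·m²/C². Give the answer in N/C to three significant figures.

E ≈ 2.55×10⁶ N/C

At angle θ the dipole field magnitude is E = (kp/r³)·√(1 + 3cos²θ).
kp/r³ = (8.99×10⁹)(6.20×10⁻³⁰) / (3.20×10⁻⁹)³ = 1.701×10⁶ N/C.
√(1 + 3cos²50°) = √(1 + 3·0.4132) = √2.2395 ≈ 1.4965.
E ≈ 1.701×10⁶ × 1.497 = 2.546×10⁶ N/C.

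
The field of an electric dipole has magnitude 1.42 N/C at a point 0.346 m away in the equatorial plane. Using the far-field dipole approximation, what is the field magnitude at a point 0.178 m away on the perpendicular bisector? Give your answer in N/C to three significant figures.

E ≈ 10.4 N/C

Dipole fields scale as 1/r³ in the far field; the geometry is the same at both points.
E₂ = E₁ · (r₁/r₂)³ = 1.42 · (0.346/0.178)³.
(r₁/r₂)³ = (1.944)³ = 7.345.
E₂ ≈ 10.43 N/C.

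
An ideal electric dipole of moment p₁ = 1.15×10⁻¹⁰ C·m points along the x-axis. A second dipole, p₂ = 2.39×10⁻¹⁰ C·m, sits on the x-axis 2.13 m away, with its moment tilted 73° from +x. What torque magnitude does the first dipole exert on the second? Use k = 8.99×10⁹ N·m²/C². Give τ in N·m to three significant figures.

τ ≈ 4.89×10⁻¹¹ N·m

The second dipole sits on the axis of the first, so the field there is axial: E₁ = 2kp₁/r³ along +x.
E₁ = 2(8.99×10⁹)(1.15×10⁻¹⁰)/(2.13)³ = 0.2140 N/C.
Torque on the second dipole: τ = p₂ E₁ sinθ.
τ = (2.39×10⁻¹⁰)(0.2140)·sin73° = 4.890×10⁻¹¹ N·m.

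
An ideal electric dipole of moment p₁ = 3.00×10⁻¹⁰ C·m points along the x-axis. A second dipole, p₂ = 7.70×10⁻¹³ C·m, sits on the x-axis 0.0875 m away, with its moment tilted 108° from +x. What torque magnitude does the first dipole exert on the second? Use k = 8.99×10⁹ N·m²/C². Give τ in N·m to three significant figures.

τ ≈ 5.90×10⁻⁹ N·m

The second dipole sits on the axis of the first, so the field there is axial: E₁ = 2kp₁/r³ along +x.
E₁ = 2(8.99×10⁹)(3.00×10⁻¹⁰)/(0.0875)³ = 8052 N/C.
Torque on the second dipole: τ = p₂ E₁ sinθ.
τ = (7.70×10⁻¹³)(8052)·sin108° = 5.896×10⁻⁹ N·m.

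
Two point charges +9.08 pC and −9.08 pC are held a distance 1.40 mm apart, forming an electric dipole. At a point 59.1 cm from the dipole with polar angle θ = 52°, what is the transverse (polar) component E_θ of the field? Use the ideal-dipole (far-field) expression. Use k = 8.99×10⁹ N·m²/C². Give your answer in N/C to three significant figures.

Dipole moment p = qd = (9.08×10⁻¹² C)(0.00140 m) = 1.271×10⁻¹⁴ C·m.
For a dipole, E_θ = (kp sinθ)/r³.
kp/r³ = (8.99×10⁹)(1.271×10⁻¹⁴)/(0.591)³ = 5.535×10⁻⁴ N/C.
E_θ = 5.535×10⁻⁴·sin52° = 4.362×10⁻⁴ N/C.

E_θ ≈ 4.36×10⁻⁴ N/C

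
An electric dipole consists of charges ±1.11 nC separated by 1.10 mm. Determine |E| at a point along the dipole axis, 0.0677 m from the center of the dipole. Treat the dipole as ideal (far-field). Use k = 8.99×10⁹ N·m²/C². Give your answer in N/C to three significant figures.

Dipole moment p = qd = (1.11×10⁻⁹ C)(0.00110 m) = 1.221×10⁻¹² C·m.
On the dipole axis E = 2kp/r³.
E = 2·(8.99×10⁹)(1.221×10⁻¹²) / (0.0677)³ = 70.75 N/C.

E ≈ 70.8 N/C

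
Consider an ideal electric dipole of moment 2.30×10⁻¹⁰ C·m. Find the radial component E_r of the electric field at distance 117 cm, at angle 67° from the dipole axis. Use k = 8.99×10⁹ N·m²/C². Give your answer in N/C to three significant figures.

For a dipole, E_r = (2kp cosθ)/r³.
kp/r³ = (8.99×10⁹)(2.30×10⁻¹⁰)/(1.17)³ = 1.291 N/C.
E_r = 2·1.291·cos67° = 1.009 N/C.

E_r ≈ 1.01 N/C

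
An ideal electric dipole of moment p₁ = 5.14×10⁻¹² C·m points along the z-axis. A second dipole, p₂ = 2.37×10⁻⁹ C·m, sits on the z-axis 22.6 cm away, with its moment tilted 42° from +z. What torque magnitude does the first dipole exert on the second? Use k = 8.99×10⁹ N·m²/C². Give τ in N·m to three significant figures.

The second dipole sits on the axis of the first, so the field there is axial: E₁ = 2kp₁/r³ along +z.
E₁ = 2(8.99×10⁹)(5.14×10⁻¹²)/(0.226)³ = 8.006 N/C.
Torque on the second dipole: τ = p₂ E₁ sinθ.
τ = (2.37×10⁻⁹)(8.006)·sin42° = 1.270×10⁻⁸ N·m.

τ ≈ 1.27×10⁻⁸ N·m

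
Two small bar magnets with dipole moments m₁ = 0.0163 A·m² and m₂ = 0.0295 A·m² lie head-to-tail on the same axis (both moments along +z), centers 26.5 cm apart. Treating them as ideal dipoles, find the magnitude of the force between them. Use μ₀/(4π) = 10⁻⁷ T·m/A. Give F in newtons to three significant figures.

F ≈ 5.85×10⁻⁸ N

On-axis B of dipole 1: B = (μ₀/4π)·2m₁/r³. Force on dipole 2: F = m₂·dB/dr.
dB/dr = −(μ₀/4π)·6m₁/r⁴, so |F| = (μ₀/4π)·6m₁m₂/r⁴.
F = 6(10⁻⁷)(0.0163)(0.0295)/(0.265)⁴ = 5.850×10⁻⁸ N.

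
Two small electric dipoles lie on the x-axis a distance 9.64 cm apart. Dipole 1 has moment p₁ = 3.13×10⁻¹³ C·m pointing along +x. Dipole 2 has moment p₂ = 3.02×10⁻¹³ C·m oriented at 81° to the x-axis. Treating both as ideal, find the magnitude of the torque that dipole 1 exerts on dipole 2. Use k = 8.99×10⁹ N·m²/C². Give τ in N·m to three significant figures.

τ ≈ 1.87×10⁻¹² N·m

The second dipole sits on the axis of the first, so the field there is axial: E₁ = 2kp₁/r³ along +x.
E₁ = 2(8.99×10⁹)(3.13×10⁻¹³)/(0.0964)³ = 6.282 N/C.
Torque on the second dipole: τ = p₂ E₁ sinθ.
τ = (3.02×10⁻¹³)(6.282)·sin81° = 1.874×10⁻¹² N·m.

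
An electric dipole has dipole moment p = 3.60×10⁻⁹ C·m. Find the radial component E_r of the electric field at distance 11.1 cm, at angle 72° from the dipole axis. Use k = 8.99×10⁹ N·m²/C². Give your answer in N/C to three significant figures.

E_r ≈ 1.46×10⁴ N/C

For a dipole, E_r = (2kp cosθ)/r³.
kp/r³ = (8.99×10⁹)(3.60×10⁻⁹)/(0.111)³ = 2.366×10⁴ N/C.
E_r = 2·2.366×10⁴·cos72° = 1.463×10⁴ N/C.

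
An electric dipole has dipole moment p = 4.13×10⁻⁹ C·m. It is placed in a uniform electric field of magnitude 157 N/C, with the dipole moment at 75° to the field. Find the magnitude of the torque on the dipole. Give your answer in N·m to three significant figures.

Torque on an electric dipole: τ = pE sinθ.
τ = (4.13×10⁻⁹)(157)·sin75° = 6.263×10⁻⁷ N·m.

τ ≈ 6.26×10⁻⁷ N·m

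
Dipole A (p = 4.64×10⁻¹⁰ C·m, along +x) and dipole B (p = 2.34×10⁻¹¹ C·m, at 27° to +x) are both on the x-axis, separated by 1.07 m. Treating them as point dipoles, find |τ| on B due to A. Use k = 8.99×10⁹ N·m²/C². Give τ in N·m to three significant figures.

The second dipole sits on the axis of the first, so the field there is axial: E₁ = 2kp₁/r³ along +x.
E₁ = 2(8.99×10⁹)(4.64×10⁻¹⁰)/(1.07)³ = 6.810 N/C.
Torque on the second dipole: τ = p₂ E₁ sinθ.
τ = (2.34×10⁻¹¹)(6.810)·sin27° = 7.235×10⁻¹¹ N·m.

τ ≈ 7.23×10⁻¹¹ N·m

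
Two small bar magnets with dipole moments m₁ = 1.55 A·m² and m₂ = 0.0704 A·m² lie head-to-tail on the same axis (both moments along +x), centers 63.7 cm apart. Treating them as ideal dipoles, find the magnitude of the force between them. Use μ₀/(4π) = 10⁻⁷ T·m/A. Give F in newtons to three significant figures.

On-axis B of dipole 1: B = (μ₀/4π)·2m₁/r³. Force on dipole 2: F = m₂·dB/dr.
dB/dr = −(μ₀/4π)·6m₁/r⁴, so |F| = (μ₀/4π)·6m₁m₂/r⁴.
F = 6(10⁻⁷)(1.55)(0.0704)/(0.637)⁴ = 3.976×10⁻⁷ N.

F ≈ 3.98×10⁻⁷ N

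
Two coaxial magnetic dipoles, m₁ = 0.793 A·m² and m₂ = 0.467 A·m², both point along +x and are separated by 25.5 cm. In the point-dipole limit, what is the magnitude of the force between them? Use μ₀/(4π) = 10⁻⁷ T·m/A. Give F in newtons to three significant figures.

F ≈ 5.26×10⁻⁵ N

On-axis B of dipole 1: B = (μ₀/4π)·2m₁/r³. Force on dipole 2: F = m₂·dB/dr.
dB/dr = −(μ₀/4π)·6m₁/r⁴, so |F| = (μ₀/4π)·6m₁m₂/r⁴.
F = 6(10⁻⁷)(0.793)(0.467)/(0.255)⁴ = 5.255×10⁻⁵ N.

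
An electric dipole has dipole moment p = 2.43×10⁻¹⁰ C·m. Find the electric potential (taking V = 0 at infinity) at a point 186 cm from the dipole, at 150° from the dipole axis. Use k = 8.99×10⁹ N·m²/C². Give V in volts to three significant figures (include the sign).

V ≈ -0.547 V

The dipole potential is V = kp cosθ / r².
V = (8.99×10⁹)(2.43×10⁻¹⁰)·cos150° / (1.86)² = -0.5469 V.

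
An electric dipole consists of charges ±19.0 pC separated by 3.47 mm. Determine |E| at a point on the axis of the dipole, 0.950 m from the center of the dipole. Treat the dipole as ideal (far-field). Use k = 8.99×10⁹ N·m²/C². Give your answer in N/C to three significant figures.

E ≈ 0.00138 N/C

Dipole moment p = qd = (1.90×10⁻¹¹ C)(0.00347 m) = 6.593×10⁻¹⁴ C·m.
On the dipole axis E = 2kp/r³.
E = 2·(8.99×10⁹)(6.593×10⁻¹⁴) / (0.950)³ = 0.001383 N/C.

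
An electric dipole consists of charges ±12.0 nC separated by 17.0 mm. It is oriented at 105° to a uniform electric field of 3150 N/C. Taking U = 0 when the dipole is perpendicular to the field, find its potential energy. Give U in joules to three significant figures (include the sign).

Dipole moment p = qd = (1.20×10⁻⁸ C)(0.0170 m) = 2.04×10⁻¹⁰ C·m.
U = −p·E = −pE cosθ.
U = −(2.04×10⁻¹⁰)(3150)·cos105° = 1.663×10⁻⁷ J.

U ≈ 1.66×10⁻⁷ J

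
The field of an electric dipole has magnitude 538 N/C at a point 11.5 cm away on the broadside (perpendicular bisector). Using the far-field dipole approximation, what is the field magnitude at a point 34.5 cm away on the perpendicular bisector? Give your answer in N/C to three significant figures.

Dipole fields scale as 1/r³ in the far field; the geometry is the same at both points.
E₂ = E₁ · (r₁/r₂)³ = 538 · (11.5/34.5)³.
(r₁/r₂)³ = (0.3333)³ = 0.03704.
E₂ ≈ 19.93 N/C.

E ≈ 19.9 N/C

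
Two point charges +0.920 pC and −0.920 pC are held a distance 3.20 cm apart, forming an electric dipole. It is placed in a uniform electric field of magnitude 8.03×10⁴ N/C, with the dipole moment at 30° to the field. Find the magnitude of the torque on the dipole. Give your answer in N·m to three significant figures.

Dipole moment p = qd = (9.20×10⁻¹³ C)(0.0320 m) = 2.944×10⁻¹⁴ C·m.
Torque on an electric dipole: τ = pE sinθ.
τ = (2.944×10⁻¹⁴)(8.03×10⁴)·sin30° = 1.182×10⁻⁹ N·m.

τ ≈ 1.18×10⁻⁹ N·m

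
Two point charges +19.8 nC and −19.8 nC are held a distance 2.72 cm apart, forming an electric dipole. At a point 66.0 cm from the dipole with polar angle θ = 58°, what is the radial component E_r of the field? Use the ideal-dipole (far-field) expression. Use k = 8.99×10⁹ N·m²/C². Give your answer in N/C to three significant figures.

Dipole moment p = qd = (1.98×10⁻⁸ C)(0.0272 m) = 5.386×10⁻¹⁰ C·m.
For a dipole, E_r = (2kp cosθ)/r³.
kp/r³ = (8.99×10⁹)(5.386×10⁻¹⁰)/(0.660)³ = 16.84 N/C.
E_r = 2·16.84·cos58° = 17.85 N/C.

E_r ≈ 17.8 N/C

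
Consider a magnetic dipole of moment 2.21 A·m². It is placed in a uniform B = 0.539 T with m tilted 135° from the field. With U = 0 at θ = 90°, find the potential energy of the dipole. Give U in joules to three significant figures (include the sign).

U = −m·B = −mB cosθ.
U = −(2.21)(0.539)·cos135° = 0.8423 J.

U ≈ 0.842 J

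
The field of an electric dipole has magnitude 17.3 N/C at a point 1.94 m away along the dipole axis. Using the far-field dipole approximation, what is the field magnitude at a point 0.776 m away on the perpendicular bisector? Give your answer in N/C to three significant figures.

Dipole fields scale as 1/r³ in the far field.
The axial field is twice the equatorial field at the same r, so the geometry factor is 1/2.
E₂ = E₁ · (1/2) · (r₁/r₂)³ = 17.3 · 0.5 · (1.94/0.776)³.
(r₁/r₂)³ = (2.5)³ = 15.62.
E₂ ≈ 135.2 N/C.

E ≈ 135 N/C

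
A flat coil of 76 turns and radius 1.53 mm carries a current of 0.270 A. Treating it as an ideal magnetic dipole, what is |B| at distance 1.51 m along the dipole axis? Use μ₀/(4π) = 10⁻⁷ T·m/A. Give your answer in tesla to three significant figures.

m = NIA = NIπa² = 76·(0.270)·π·(0.00153)² = 1.509×10⁻⁴ A·m².
On axis B = (μ₀/4π)·2m/r³.
B = 2·(10⁻⁷)·(1.509×10⁻⁴) / (1.51)³ = 8.766×10⁻¹² T.

B ≈ 8.77×10⁻¹² T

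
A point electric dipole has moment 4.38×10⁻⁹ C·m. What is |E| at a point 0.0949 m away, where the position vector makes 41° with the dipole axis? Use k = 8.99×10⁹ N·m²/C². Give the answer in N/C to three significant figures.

E ≈ 7.58×10⁴ N/C

At angle θ the dipole field magnitude is E = (kp/r³)·√(1 + 3cos²θ).
kp/r³ = (8.99×10⁹)(4.38×10⁻⁹) / (0.0949)³ = 4.607×10⁴ N/C.
√(1 + 3cos²41°) = √(1 + 3·0.5696) = √2.7088 ≈ 1.6458.
E ≈ 4.607×10⁴ × 1.646 = 7.583×10⁴ N/C.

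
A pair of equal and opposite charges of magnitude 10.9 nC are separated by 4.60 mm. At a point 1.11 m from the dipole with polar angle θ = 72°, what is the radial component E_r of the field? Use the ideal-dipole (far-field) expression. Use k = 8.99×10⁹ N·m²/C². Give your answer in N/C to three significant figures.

E_r ≈ 0.204 N/C

Dipole moment p = qd = (1.09×10⁻⁸ C)(0.00460 m) = 5.014×10⁻¹¹ C·m.
For a dipole, E_r = (2kp cosθ)/r³.
kp/r³ = (8.99×10⁹)(5.014×10⁻¹¹)/(1.11)³ = 0.3296 N/C.
E_r = 2·0.3296·cos72° = 0.2037 N/C.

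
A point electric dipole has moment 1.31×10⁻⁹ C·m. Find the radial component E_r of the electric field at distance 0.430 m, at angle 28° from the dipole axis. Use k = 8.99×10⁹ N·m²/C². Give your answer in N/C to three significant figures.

E_r ≈ 262 N/C

For a dipole, E_r = (2kp cosθ)/r³.
kp/r³ = (8.99×10⁹)(1.31×10⁻⁹)/(0.430)³ = 148.1 N/C.
E_r = 2·148.1·cos28° = 261.6 N/C.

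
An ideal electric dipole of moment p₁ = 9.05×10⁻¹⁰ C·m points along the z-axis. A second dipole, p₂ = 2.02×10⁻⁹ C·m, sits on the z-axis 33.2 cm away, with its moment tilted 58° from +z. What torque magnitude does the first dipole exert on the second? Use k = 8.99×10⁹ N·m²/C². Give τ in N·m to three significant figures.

The second dipole sits on the axis of the first, so the field there is axial: E₁ = 2kp₁/r³ along +z.
E₁ = 2(8.99×10⁹)(9.05×10⁻¹⁰)/(0.332)³ = 444.7 N/C.
Torque on the second dipole: τ = p₂ E₁ sinθ.
τ = (2.02×10⁻⁹)(444.7)·sin58° = 7.617×10⁻⁷ N·m.

τ ≈ 7.62×10⁻⁷ N·m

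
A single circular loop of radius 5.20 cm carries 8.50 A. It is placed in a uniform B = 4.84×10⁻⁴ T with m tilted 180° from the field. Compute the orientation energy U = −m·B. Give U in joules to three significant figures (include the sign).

U ≈ 3.49×10⁻⁵ J

Magnetic moment m = IA = Iπa² = (8.50)·π·(0.0520)² = 0.07221 A·m².
U = −m·B = −mB cosθ.
U = −(0.07221)(4.84×10⁻⁴)·cos180° = 3.495×10⁻⁵ J.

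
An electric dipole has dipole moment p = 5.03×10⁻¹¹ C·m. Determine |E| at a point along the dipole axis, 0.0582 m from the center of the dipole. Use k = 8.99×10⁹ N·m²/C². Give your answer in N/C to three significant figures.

On the dipole axis E = 2kp/r³.
E = 2·(8.99×10⁹)(5.03×10⁻¹¹) / (0.0582)³ = 4588 N/C.

E ≈ 4590 N/C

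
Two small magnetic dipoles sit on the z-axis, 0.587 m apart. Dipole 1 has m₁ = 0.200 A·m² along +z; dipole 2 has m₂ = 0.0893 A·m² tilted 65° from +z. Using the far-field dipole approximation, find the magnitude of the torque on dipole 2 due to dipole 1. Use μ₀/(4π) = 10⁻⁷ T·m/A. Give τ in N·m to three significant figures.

τ ≈ 1.60×10⁻⁸ N·m

Dipole B is on the axis of dipole A, so B₁ there is axial: B₁ = (μ₀/4π)·2m₁/r³ along +z.
B₁ = 2(10⁻⁷)(0.200)/(0.587)³ = 1.978×10⁻⁷ T.
τ = m₂ B₁ sinθ.
τ = (0.0893)(1.978×10⁻⁷)·sin65° = 1.601×10⁻⁸ N·m.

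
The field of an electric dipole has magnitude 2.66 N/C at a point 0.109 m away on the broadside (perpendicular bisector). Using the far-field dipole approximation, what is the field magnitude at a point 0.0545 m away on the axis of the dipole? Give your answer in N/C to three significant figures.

Dipole fields scale as 1/r³ in the far field.
The axial field is twice the equatorial field at the same r, so the geometry factor is 2/1.
E₂ = E₁ · (2/1) · (r₁/r₂)³ = 2.66 · 2 · (0.109/0.0545)³.
(r₁/r₂)³ = (2)³ = 8.
E₂ ≈ 42.56 N/C.

E ≈ 42.6 N/C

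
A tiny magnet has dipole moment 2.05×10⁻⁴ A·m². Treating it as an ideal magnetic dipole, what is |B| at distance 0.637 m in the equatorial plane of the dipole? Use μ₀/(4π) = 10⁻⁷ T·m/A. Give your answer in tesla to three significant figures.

In the equatorial plane B = (μ₀/4π)·m/r³ (half the axial value).
B = (10⁻⁷)·(2.05×10⁻⁴) / (0.637)³ = 7.931×10⁻¹¹ T.

B ≈ 7.93×10⁻¹¹ T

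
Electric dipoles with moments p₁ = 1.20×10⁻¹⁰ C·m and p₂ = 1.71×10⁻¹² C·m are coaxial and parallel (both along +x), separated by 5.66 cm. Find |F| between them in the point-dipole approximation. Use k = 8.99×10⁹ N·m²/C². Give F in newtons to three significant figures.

F ≈ 1.08×10⁻⁶ N

On-axis field of dipole 1 at distance r: E = 2kp₁/r³. Force on dipole 2 is F = p₂·dE/dr (gradient along axis).
dE/dr = −6kp₁/r⁴, so |F| = 6kp₁p₂/r⁴ (attractive for aligned moments).
F = 6(8.99×10⁹)(1.20×10⁻¹⁰)(1.71×10⁻¹²)/(0.0566)⁴ = 1.079×10⁻⁶ N.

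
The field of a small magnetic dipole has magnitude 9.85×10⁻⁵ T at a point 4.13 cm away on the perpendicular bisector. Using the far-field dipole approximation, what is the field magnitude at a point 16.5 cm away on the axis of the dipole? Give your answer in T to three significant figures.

Dipole fields scale as 1/r³ in the far field.
The axial field is twice the equatorial field at the same r, so the geometry factor is 2/1.
B₂ = B₁ · (2/1) · (r₁/r₂)³ = 9.85×10⁻⁵ · 2 · (4.13/16.5)³.
(r₁/r₂)³ = (0.2503)³ = 0.01568.
B₂ ≈ 3.089×10⁻⁶ T.

B ≈ 3.09×10⁻⁶ T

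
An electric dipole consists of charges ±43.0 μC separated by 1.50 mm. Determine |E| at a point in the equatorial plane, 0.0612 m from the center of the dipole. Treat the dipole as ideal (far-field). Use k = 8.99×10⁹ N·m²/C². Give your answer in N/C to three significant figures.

Dipole moment p = qd = (4.30×10⁻⁵ C)(0.00150 m) = 6.45×10⁻⁸ C·m.
On the perpendicular bisector E = kp/r³ (half the axial value at the same distance).
E = (8.99×10⁹)(6.45×10⁻⁸) / (0.0612)³ = 2.530×10⁶ N/C.

E ≈ 2.53×10⁶ N/C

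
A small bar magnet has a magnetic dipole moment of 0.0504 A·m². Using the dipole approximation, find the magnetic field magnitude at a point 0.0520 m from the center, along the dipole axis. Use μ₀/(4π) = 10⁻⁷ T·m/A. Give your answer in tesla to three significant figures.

On axis B = (μ₀/4π)·2m/r³.
B = 2·(10⁻⁷)·(0.0504) / (0.0520)³ = 7.169×10⁻⁵ T.

B ≈ 7.17×10⁻⁵ T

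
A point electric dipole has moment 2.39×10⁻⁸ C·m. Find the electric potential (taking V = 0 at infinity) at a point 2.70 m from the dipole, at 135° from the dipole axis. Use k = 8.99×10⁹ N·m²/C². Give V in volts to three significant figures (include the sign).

V ≈ -20.8 V

The dipole potential is V = kp cosθ / r².
V = (8.99×10⁹)(2.39×10⁻⁸)·cos135° / (2.70)² = -20.84 V.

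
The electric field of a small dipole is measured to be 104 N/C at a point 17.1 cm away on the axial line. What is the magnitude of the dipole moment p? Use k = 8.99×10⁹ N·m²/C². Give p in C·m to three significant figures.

On axis E = 2kp/r³, so p = Er³/(2k).
p = (104)·(0.171)³ / (2·8.99×10⁹) = 2.892×10⁻¹¹ C·m.

p ≈ 2.89×10⁻¹¹ C·m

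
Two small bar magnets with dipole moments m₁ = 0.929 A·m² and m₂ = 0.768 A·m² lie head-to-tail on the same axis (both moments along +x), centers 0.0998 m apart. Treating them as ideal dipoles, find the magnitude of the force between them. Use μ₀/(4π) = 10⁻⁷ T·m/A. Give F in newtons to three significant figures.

F ≈ 0.00432 N

On-axis B of dipole 1: B = (μ₀/4π)·2m₁/r³. Force on dipole 2: F = m₂·dB/dr.
dB/dr = −(μ₀/4π)·6m₁/r⁴, so |F| = (μ₀/4π)·6m₁m₂/r⁴.
F = 6(10⁻⁷)(0.929)(0.768)/(0.0998)⁴ = 0.004315 N.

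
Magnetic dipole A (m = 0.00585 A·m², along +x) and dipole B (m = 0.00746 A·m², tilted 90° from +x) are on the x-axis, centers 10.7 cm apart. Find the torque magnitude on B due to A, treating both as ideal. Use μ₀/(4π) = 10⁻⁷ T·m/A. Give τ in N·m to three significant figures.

τ ≈ 7.12×10⁻⁹ N·m

Dipole B is on the axis of dipole A, so B₁ there is axial: B₁ = (μ₀/4π)·2m₁/r³ along +x.
B₁ = 2(10⁻⁷)(0.00585)/(0.107)³ = 9.551×10⁻⁷ T.
τ = m₂ B₁ sinθ.
τ = (0.00746)(9.551×10⁻⁷)·sin90° = 7.125×10⁻⁹ N·m.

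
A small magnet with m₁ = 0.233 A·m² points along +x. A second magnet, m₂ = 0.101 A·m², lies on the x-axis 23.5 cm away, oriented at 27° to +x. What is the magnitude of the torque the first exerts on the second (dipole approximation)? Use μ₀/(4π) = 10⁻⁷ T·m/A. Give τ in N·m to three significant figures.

τ ≈ 1.65×10⁻⁷ N·m

Dipole B is on the axis of dipole A, so B₁ there is axial: B₁ = (μ₀/4π)·2m₁/r³ along +x.
B₁ = 2(10⁻⁷)(0.233)/(0.235)³ = 3.591×10⁻⁶ T.
τ = m₂ B₁ sinθ.
τ = (0.101)(3.591×10⁻⁶)·sin27° = 1.646×10⁻⁷ N·m.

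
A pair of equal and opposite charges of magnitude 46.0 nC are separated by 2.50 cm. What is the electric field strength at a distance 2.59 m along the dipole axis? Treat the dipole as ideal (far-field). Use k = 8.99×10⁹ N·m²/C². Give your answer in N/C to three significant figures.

Dipole moment p = qd = (4.60×10⁻⁸ C)(0.0250 m) = 1.15×10⁻⁹ C·m.
On the dipole axis E = 2kp/r³.
E = 2·(8.99×10⁹)(1.15×10⁻⁹) / (2.59)³ = 1.190 N/C.

E ≈ 1.19 N/C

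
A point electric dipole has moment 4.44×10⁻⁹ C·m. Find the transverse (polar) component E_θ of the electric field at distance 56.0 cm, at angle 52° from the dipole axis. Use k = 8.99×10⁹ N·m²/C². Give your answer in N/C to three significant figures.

For a dipole, E_θ = (kp sinθ)/r³.
kp/r³ = (8.99×10⁹)(4.44×10⁻⁹)/(0.560)³ = 227.3 N/C.
E_θ = 227.3·sin52° = 179.1 N/C.

E_θ ≈ 179 N/C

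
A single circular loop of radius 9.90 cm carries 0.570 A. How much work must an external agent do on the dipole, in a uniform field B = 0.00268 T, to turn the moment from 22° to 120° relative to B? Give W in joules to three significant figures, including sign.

Magnetic moment m = IA = Iπa² = (0.570)·π·(0.0990)² = 0.01755 A·m².
W_ext = ΔU = −mB cosθ₂ + mB cosθ₁ = mB(cosθ₁ − cosθ₂).
W = (0.01755)(0.00268)·(cos22° − cos120°) = (4.703×10⁻⁵)·(+1.4272) = 6.713×10⁻⁵ J.

W ≈ 6.71×10⁻⁵ J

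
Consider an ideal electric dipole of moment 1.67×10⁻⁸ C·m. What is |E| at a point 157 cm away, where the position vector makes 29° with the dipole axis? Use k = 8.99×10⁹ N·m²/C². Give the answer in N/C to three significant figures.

E ≈ 70.4 N/C

At angle θ the dipole field magnitude is E = (kp/r³)·√(1 + 3cos²θ).
kp/r³ = (8.99×10⁹)(1.67×10⁻⁸) / (1.57)³ = 38.80 N/C.
√(1 + 3cos²29°) = √(1 + 3·0.7650) = √3.2949 ≈ 1.8152.
E ≈ 38.80 × 1.815 = 70.42 N/C.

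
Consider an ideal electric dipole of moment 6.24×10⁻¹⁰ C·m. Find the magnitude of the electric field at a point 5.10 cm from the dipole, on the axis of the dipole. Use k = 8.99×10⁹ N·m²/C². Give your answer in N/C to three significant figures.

On the dipole axis E = 2kp/r³.
E = 2·(8.99×10⁹)(6.24×10⁻¹⁰) / (0.0510)³ = 8.458×10⁴ N/C.

E ≈ 8.46×10⁴ N/C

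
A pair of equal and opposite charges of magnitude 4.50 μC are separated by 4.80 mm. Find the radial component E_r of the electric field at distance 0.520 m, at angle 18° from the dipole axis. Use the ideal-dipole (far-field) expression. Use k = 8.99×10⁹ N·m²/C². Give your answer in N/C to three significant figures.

E_r ≈ 2630 N/C

Dipole moment p = qd = (4.50×10⁻⁶ C)(0.00480 m) = 2.16×10⁻⁸ C·m.
For a dipole, E_r = (2kp cosθ)/r³.
kp/r³ = (8.99×10⁹)(2.16×10⁻⁸)/(0.520)³ = 1381 N/C.
E_r = 2·1381·cos18° = 2627 N/C.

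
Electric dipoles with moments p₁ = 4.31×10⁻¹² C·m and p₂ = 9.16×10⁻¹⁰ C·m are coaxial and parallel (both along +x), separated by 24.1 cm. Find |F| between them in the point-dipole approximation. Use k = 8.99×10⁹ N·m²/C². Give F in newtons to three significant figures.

F ≈ 6.31×10⁻⁸ N

On-axis field of dipole 1 at distance r: E = 2kp₁/r³. Force on dipole 2 is F = p₂·dE/dr (gradient along axis).
dE/dr = −6kp₁/r⁴, so |F| = 6kp₁p₂/r⁴ (attractive for aligned moments).
F = 6(8.99×10⁹)(4.31×10⁻¹²)(9.16×10⁻¹⁰)/(0.241)⁴ = 6.313×10⁻⁸ N.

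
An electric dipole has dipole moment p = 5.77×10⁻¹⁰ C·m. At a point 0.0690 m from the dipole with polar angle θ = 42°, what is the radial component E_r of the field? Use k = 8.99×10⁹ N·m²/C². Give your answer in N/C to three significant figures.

E_r ≈ 2.35×10⁴ N/C

For a dipole, E_r = (2kp cosθ)/r³.
kp/r³ = (8.99×10⁹)(5.77×10⁻¹⁰)/(0.0690)³ = 1.579×10⁴ N/C.
E_r = 2·1.579×10⁴·cos42° = 2.347×10⁴ N/C.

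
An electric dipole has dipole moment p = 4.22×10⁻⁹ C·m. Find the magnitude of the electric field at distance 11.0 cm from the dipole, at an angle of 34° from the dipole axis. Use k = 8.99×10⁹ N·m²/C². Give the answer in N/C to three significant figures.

E ≈ 4.99×10⁴ N/C

At angle θ the dipole field magnitude is E = (kp/r³)·√(1 + 3cos²θ).
kp/r³ = (8.99×10⁹)(4.22×10⁻⁹) / (0.110)³ = 2.850×10⁴ N/C.
√(1 + 3cos²34°) = √(1 + 3·0.6873) = √3.0619 ≈ 1.7498.
E ≈ 2.850×10⁴ × 1.750 = 4.988×10⁴ N/C.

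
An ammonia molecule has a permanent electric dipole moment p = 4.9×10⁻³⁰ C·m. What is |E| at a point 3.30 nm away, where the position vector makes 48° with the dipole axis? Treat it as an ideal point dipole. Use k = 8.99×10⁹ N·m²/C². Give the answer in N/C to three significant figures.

At angle θ the dipole field magnitude is E = (kp/r³)·√(1 + 3cos²θ).
kp/r³ = (8.99×10⁹)(4.90×10⁻³⁰) / (3.30×10⁻⁹)³ = 1.226×10⁶ N/C.
√(1 + 3cos²48°) = √(1 + 3·0.4477) = √2.3432 ≈ 1.5308.
E ≈ 1.226×10⁶ × 1.531 = 1.876×10⁶ N/C.

E ≈ 1.88×10⁶ N/C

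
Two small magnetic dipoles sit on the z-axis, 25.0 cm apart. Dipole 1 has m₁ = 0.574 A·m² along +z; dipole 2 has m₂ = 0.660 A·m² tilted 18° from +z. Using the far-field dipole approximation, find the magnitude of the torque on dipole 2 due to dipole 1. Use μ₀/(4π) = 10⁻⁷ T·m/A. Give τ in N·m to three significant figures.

τ ≈ 1.50×10⁻⁶ N·m

Dipole B is on the axis of dipole A, so B₁ there is axial: B₁ = (μ₀/4π)·2m₁/r³ along +z.
B₁ = 2(10⁻⁷)(0.574)/(0.250)³ = 7.347×10⁻⁶ T.
τ = m₂ B₁ sinθ.
τ = (0.660)(7.347×10⁻⁶)·sin18° = 1.498×10⁻⁶ N·m.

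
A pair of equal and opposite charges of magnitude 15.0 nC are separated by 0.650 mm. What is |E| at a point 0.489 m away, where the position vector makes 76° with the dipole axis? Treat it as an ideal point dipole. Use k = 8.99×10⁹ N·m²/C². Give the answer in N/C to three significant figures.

E ≈ 0.813 N/C

Dipole moment p = qd = (1.50×10⁻⁸ C)(6.50×10⁻⁴ m) = 9.75×10⁻¹² C·m.
At angle θ the dipole field magnitude is E = (kp/r³)·√(1 + 3cos²θ).
kp/r³ = (8.99×10⁹)(9.75×10⁻¹²) / (0.489)³ = 0.7496 N/C.
√(1 + 3cos²76°) = √(1 + 3·0.0585) = √1.1756 ≈ 1.0842.
E ≈ 0.7496 × 1.084 = 0.8128 N/C.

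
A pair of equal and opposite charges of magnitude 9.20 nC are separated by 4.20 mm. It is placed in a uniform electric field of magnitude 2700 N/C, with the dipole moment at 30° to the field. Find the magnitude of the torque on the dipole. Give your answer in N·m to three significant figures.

τ ≈ 5.22×10⁻⁸ N·m

Dipole moment p = qd = (9.20×10⁻⁹ C)(0.00420 m) = 3.864×10⁻¹¹ C·m.
Torque on an electric dipole: τ = pE sinθ.
τ = (3.864×10⁻¹¹)(2700)·sin30° = 5.216×10⁻⁸ N·m.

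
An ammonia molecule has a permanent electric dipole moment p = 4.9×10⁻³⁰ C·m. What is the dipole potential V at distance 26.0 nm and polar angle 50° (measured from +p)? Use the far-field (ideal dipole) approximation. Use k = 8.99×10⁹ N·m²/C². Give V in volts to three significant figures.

The dipole potential is V = kp cosθ / r².
V = (8.99×10⁹)(4.90×10⁻³⁰)·cos50° / (2.60×10⁻⁸)² = 4.189×10⁻⁵ V.

V ≈ 4.19×10⁻⁵ V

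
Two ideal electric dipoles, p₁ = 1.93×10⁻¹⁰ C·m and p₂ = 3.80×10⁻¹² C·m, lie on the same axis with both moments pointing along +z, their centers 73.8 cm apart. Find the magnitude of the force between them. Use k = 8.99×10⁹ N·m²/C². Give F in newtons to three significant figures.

On-axis field of dipole 1 at distance r: E = 2kp₁/r³. Force on dipole 2 is F = p₂·dE/dr (gradient along axis).
dE/dr = −6kp₁/r⁴, so |F| = 6kp₁p₂/r⁴ (attractive for aligned moments).
F = 6(8.99×10⁹)(1.93×10⁻¹⁰)(3.80×10⁻¹²)/(0.738)⁴ = 1.334×10⁻¹⁰ N.

F ≈ 1.33×10⁻¹⁰ N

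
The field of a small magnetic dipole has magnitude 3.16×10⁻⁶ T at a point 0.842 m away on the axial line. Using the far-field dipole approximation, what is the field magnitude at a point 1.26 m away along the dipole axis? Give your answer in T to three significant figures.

B ≈ 9.43×10⁻⁷ T

Dipole fields scale as 1/r³ in the far field; the geometry is the same at both points.
B₂ = B₁ · (r₁/r₂)³ = 3.16×10⁻⁶ · (0.842/1.26)³.
(r₁/r₂)³ = (0.6683)³ = 0.2984.
B₂ ≈ 9.430×10⁻⁷ T.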